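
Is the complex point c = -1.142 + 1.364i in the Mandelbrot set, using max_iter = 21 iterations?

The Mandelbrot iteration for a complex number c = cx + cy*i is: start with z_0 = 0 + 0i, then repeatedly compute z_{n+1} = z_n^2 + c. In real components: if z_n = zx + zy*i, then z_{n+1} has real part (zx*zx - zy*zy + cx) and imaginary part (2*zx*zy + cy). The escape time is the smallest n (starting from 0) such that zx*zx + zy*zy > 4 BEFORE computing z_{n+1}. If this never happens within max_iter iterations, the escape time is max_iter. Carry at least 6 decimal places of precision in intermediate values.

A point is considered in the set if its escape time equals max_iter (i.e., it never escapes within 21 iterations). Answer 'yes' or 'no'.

Answer: no

Derivation:
z_0 = 0 + 0i, c = -1.1420 + 1.3640i
Iter 1: z = -1.1420 + 1.3640i, |z|^2 = 3.1647
Iter 2: z = -1.6983 + -1.7514i, |z|^2 = 5.9516
Escaped at iteration 2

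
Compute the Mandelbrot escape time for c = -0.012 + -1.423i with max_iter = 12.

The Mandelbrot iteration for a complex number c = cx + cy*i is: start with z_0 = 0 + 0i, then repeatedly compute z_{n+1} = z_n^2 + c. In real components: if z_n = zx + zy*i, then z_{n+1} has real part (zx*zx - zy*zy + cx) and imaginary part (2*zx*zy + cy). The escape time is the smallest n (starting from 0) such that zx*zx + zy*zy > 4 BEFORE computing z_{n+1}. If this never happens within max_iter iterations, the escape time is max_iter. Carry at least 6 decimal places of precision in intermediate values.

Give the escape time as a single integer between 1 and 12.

Answer: 2

Derivation:
z_0 = 0 + 0i, c = -0.0120 + -1.4230i
Iter 1: z = -0.0120 + -1.4230i, |z|^2 = 2.0251
Iter 2: z = -2.0368 + -1.3888i, |z|^2 = 6.0774
Escaped at iteration 2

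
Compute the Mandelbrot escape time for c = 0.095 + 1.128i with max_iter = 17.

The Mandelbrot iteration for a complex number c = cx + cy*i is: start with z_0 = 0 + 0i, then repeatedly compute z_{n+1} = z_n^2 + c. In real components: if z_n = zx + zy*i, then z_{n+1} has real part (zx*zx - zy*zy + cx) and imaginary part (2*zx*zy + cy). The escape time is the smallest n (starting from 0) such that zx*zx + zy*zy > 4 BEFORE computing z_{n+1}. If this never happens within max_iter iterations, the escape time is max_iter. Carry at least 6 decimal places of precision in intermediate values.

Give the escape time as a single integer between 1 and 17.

z_0 = 0 + 0i, c = 0.0950 + 1.1280i
Iter 1: z = 0.0950 + 1.1280i, |z|^2 = 1.2814
Iter 2: z = -1.1684 + 1.3423i, |z|^2 = 3.1669
Iter 3: z = -0.3418 + -2.0086i, |z|^2 = 4.1514
Escaped at iteration 3

Answer: 3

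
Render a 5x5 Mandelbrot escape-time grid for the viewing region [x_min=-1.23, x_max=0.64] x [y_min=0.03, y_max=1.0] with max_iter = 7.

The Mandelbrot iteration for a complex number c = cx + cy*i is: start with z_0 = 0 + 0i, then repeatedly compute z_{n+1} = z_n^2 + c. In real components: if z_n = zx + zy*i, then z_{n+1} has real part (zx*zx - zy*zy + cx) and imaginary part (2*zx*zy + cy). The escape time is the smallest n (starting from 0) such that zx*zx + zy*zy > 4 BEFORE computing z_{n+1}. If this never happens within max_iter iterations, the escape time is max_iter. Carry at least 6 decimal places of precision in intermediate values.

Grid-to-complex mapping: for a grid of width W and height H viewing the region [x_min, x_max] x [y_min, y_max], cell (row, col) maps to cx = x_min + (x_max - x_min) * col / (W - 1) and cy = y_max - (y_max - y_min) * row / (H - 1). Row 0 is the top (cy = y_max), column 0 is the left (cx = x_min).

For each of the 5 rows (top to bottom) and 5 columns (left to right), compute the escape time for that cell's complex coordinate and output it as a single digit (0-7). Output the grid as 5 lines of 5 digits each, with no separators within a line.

(row=0, col=0): c = -1.2300 + 1.0000i → escape time 3
(row=0, col=1): c = -0.7625 + 1.0000i → escape time 3
(row=0, col=2): c = -0.2950 + 1.0000i → escape time 5
(row=0, col=3): c = 0.1725 + 1.0000i → escape time 4
(row=0, col=4): c = 0.6400 + 1.0000i → escape time 2
(row=1, col=0): c = -1.2300 + 0.7575i → escape time 3
(row=1, col=1): c = -0.7625 + 0.7575i → escape time 4
(row=1, col=2): c = -0.2950 + 0.7575i → escape time 7
(row=1, col=3): c = 0.1725 + 0.7575i → escape time 6
(row=1, col=4): c = 0.6400 + 0.7575i → escape time 3
(row=2, col=0): c = -1.2300 + 0.5150i → escape time 4
(row=2, col=1): c = -0.7625 + 0.5150i → escape time 6
(row=2, col=2): c = -0.2950 + 0.5150i → escape time 7
(row=2, col=3): c = 0.1725 + 0.5150i → escape time 7
(row=2, col=4): c = 0.6400 + 0.5150i → escape time 3
(row=3, col=0): c = -1.2300 + 0.2725i → escape time 7
(row=3, col=1): c = -0.7625 + 0.2725i → escape time 7
(row=3, col=2): c = -0.2950 + 0.2725i → escape time 7
(row=3, col=3): c = 0.1725 + 0.2725i → escape time 7
(row=3, col=4): c = 0.6400 + 0.2725i → escape time 4
(row=4, col=0): c = -1.2300 + 0.0300i → escape time 7
(row=4, col=1): c = -0.7625 + 0.0300i → escape time 7
(row=4, col=2): c = -0.2950 + 0.0300i → escape time 7
(row=4, col=3): c = 0.1725 + 0.0300i → escape time 7
(row=4, col=4): c = 0.6400 + 0.0300i → escape time 4

Answer: 33542
34763
46773
77774
77774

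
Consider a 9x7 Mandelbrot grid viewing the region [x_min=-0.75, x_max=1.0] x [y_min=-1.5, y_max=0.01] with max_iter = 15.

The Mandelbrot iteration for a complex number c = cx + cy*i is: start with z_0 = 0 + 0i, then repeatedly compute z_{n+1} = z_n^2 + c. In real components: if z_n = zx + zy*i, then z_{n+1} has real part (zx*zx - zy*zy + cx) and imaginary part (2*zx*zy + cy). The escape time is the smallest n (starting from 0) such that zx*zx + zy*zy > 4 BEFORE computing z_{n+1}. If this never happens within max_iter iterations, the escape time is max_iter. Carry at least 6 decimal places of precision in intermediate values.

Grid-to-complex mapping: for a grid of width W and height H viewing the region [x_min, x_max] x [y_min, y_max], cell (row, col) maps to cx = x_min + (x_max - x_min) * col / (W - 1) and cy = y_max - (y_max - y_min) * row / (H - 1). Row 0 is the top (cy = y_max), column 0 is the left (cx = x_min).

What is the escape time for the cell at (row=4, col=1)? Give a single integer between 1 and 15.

Answer: 4

Derivation:
z_0 = 0 + 0i, c = -0.5312 + -0.9967i
Iter 1: z = -0.5312 + -0.9967i, |z|^2 = 1.2756
Iter 2: z = -1.2424 + 0.0623i, |z|^2 = 1.5474
Iter 3: z = 1.0083 + -1.1514i, |z|^2 = 2.3426
Iter 4: z = -0.8403 + -3.3188i, |z|^2 = 11.7204
Escaped at iteration 4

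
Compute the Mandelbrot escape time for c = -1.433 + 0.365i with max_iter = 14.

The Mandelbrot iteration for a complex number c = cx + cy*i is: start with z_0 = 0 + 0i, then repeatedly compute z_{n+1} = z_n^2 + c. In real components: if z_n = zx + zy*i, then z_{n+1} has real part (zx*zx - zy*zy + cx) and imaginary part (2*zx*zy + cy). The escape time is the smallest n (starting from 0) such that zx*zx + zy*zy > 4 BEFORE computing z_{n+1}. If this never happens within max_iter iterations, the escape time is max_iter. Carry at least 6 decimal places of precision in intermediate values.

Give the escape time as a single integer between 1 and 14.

z_0 = 0 + 0i, c = -1.4330 + 0.3650i
Iter 1: z = -1.4330 + 0.3650i, |z|^2 = 2.1867
Iter 2: z = 0.4873 + -0.6811i, |z|^2 = 0.7013
Iter 3: z = -1.6595 + -0.2987i, |z|^2 = 2.8430
Iter 4: z = 1.2316 + 1.3565i, |z|^2 = 3.3568
Iter 5: z = -1.7564 + 3.7062i, |z|^2 = 16.8207
Escaped at iteration 5

Answer: 5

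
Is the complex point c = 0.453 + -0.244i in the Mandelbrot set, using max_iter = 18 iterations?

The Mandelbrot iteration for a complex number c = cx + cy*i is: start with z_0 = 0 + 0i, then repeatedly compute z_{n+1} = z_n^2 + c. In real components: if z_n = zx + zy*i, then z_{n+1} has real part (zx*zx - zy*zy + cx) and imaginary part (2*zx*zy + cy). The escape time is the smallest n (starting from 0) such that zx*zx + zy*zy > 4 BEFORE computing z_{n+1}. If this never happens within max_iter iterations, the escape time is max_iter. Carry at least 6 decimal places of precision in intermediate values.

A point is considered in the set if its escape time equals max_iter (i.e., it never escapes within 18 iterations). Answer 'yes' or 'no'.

z_0 = 0 + 0i, c = 0.4530 + -0.2440i
Iter 1: z = 0.4530 + -0.2440i, |z|^2 = 0.2647
Iter 2: z = 0.5987 + -0.4651i, |z|^2 = 0.5747
Iter 3: z = 0.5951 + -0.8008i, |z|^2 = 0.9955
Iter 4: z = 0.1658 + -1.1972i, |z|^2 = 1.4608
Iter 5: z = -0.9528 + -0.6411i, |z|^2 = 1.3188
Iter 6: z = 0.9499 + 0.9776i, |z|^2 = 1.8579
Iter 7: z = 0.3996 + 1.6132i, |z|^2 = 2.7620
Iter 8: z = -1.9896 + 1.0452i, |z|^2 = 5.0510
Escaped at iteration 8

Answer: no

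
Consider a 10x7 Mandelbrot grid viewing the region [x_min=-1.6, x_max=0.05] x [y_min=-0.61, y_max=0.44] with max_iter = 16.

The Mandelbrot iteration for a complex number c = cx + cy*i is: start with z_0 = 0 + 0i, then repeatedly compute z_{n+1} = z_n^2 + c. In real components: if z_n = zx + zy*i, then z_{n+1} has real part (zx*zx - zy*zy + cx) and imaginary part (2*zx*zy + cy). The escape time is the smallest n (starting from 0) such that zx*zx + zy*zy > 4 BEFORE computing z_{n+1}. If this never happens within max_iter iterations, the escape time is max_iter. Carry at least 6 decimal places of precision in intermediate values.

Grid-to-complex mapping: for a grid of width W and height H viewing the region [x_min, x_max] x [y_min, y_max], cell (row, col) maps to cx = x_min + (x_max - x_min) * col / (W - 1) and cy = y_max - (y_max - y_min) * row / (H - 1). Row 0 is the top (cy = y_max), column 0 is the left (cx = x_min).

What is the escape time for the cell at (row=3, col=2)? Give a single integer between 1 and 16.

z_0 = 0 + 0i, c = -1.2333 + -0.0850i
Iter 1: z = -1.2333 + -0.0850i, |z|^2 = 1.5283
Iter 2: z = 0.2806 + 0.1247i, |z|^2 = 0.0943
Iter 3: z = -1.1702 + -0.0150i, |z|^2 = 1.3695
Iter 4: z = 0.1357 + -0.0498i, |z|^2 = 0.0209
Iter 5: z = -1.2174 + -0.0985i, |z|^2 = 1.4917
Iter 6: z = 0.2390 + 0.1549i, |z|^2 = 0.0811
Iter 7: z = -1.2002 + -0.0110i, |z|^2 = 1.4406
Iter 8: z = 0.2070 + -0.0586i, |z|^2 = 0.0463
Iter 9: z = -1.1939 + -0.1093i, |z|^2 = 1.4374
Iter 10: z = 0.1802 + 0.1759i, |z|^2 = 0.0634
Iter 11: z = -1.2318 + -0.0216i, |z|^2 = 1.5179
Iter 12: z = 0.2836 + -0.0318i, |z|^2 = 0.0814
Iter 13: z = -1.1539 + -0.1030i, |z|^2 = 1.3421
Iter 14: z = 0.0876 + 0.1528i, |z|^2 = 0.0310
Iter 15: z = -1.2490 + -0.0582i, |z|^2 = 1.5634

Answer: 16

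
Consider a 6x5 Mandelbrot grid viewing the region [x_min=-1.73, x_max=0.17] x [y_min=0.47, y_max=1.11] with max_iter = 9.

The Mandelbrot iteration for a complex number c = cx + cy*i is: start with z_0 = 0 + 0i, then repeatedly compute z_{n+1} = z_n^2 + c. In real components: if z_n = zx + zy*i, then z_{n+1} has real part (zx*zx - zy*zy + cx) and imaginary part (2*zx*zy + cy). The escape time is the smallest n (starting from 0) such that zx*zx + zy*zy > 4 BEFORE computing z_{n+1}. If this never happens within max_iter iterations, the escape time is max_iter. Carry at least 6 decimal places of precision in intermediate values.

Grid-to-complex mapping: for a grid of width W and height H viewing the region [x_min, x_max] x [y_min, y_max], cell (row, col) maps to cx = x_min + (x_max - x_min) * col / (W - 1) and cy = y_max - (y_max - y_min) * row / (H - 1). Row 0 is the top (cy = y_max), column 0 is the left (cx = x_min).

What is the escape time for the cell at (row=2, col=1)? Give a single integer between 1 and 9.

Answer: 3

Derivation:
z_0 = 0 + 0i, c = -1.3500 + 0.7900i
Iter 1: z = -1.3500 + 0.7900i, |z|^2 = 2.4466
Iter 2: z = -0.1516 + -1.3430i, |z|^2 = 1.8266
Iter 3: z = -3.1307 + 1.1972i, |z|^2 = 11.2344
Escaped at iteration 3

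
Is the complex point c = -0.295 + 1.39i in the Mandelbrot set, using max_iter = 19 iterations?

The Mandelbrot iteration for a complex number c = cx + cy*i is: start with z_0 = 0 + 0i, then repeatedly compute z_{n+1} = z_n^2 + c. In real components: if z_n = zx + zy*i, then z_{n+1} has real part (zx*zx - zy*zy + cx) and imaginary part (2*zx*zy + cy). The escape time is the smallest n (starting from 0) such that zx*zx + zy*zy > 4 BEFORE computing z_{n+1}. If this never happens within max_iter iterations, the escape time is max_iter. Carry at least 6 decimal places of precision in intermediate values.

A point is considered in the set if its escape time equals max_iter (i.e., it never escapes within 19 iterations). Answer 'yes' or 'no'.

Answer: no

Derivation:
z_0 = 0 + 0i, c = -0.2950 + 1.3900i
Iter 1: z = -0.2950 + 1.3900i, |z|^2 = 2.0191
Iter 2: z = -2.1401 + 0.5699i, |z|^2 = 4.9047
Escaped at iteration 2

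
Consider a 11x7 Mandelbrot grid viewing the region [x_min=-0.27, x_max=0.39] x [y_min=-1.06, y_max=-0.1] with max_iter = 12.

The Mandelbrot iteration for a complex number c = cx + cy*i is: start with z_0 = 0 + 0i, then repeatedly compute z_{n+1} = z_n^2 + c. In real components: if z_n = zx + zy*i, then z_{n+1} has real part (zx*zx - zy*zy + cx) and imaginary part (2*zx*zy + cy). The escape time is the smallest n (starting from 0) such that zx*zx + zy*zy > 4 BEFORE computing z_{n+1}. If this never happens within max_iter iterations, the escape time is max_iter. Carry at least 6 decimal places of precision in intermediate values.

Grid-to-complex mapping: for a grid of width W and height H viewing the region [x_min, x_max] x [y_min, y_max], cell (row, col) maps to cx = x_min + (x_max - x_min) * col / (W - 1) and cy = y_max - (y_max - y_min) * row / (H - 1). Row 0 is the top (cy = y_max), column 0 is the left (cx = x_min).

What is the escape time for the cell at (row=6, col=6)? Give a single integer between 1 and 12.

Answer: 4

Derivation:
z_0 = 0 + 0i, c = 0.1260 + -1.0600i
Iter 1: z = 0.1260 + -1.0600i, |z|^2 = 1.1395
Iter 2: z = -0.9817 + -1.3271i, |z|^2 = 2.7250
Iter 3: z = -0.6715 + 1.5457i, |z|^2 = 2.8402
Iter 4: z = -1.8124 + -3.1358i, |z|^2 = 13.1182
Escaped at iteration 4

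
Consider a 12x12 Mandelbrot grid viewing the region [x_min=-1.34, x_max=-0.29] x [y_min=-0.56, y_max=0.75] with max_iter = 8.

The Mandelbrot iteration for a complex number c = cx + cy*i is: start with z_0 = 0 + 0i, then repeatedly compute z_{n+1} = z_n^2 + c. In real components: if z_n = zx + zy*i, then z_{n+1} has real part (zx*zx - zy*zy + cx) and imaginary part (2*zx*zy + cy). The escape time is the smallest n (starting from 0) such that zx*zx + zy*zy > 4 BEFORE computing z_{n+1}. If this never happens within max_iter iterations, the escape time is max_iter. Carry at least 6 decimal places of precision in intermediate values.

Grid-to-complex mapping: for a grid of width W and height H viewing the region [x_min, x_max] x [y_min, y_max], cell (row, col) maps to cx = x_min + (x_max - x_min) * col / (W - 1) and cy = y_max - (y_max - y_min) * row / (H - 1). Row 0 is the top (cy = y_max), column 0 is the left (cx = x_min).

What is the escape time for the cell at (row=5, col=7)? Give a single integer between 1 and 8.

z_0 = 0 + 0i, c = -0.6718 + 0.1545i
Iter 1: z = -0.6718 + 0.1545i, |z|^2 = 0.4752
Iter 2: z = -0.2444 + -0.0531i, |z|^2 = 0.0625
Iter 3: z = -0.6149 + 0.1805i, |z|^2 = 0.4107
Iter 4: z = -0.3263 + -0.0674i, |z|^2 = 0.1110
Iter 5: z = -0.5699 + 0.1986i, |z|^2 = 0.3642
Iter 6: z = -0.3864 + -0.0718i, |z|^2 = 0.1545
Iter 7: z = -0.5276 + 0.2100i, |z|^2 = 0.3225

Answer: 8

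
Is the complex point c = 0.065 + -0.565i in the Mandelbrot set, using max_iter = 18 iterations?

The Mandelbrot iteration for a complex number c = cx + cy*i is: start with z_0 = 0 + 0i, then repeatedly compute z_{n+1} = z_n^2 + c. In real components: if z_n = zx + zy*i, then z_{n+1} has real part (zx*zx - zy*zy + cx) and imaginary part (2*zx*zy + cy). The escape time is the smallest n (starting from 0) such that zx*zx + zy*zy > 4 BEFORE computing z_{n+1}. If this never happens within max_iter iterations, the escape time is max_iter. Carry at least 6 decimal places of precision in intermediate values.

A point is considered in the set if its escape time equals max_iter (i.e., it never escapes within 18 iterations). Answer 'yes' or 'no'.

Answer: yes

Derivation:
z_0 = 0 + 0i, c = 0.0650 + -0.5650i
Iter 1: z = 0.0650 + -0.5650i, |z|^2 = 0.3234
Iter 2: z = -0.2500 + -0.6384i, |z|^2 = 0.4701
Iter 3: z = -0.2801 + -0.2458i, |z|^2 = 0.1389
Iter 4: z = 0.0831 + -0.4273i, |z|^2 = 0.1895
Iter 5: z = -0.1107 + -0.6360i, |z|^2 = 0.4167
Iter 6: z = -0.3272 + -0.4242i, |z|^2 = 0.2870
Iter 7: z = -0.0079 + -0.2874i, |z|^2 = 0.0827
Iter 8: z = -0.0175 + -0.5605i, |z|^2 = 0.3144
Iter 9: z = -0.2488 + -0.5454i, |z|^2 = 0.3593
Iter 10: z = -0.1705 + -0.2936i, |z|^2 = 0.1153
Iter 11: z = 0.0079 + -0.4649i, |z|^2 = 0.2162
Iter 12: z = -0.1511 + -0.5723i, |z|^2 = 0.3504
Iter 13: z = -0.2397 + -0.3921i, |z|^2 = 0.2112
Iter 14: z = -0.0313 + -0.3770i, |z|^2 = 0.1431
Iter 15: z = -0.0762 + -0.5414i, |z|^2 = 0.2989
Iter 16: z = -0.2223 + -0.4825i, |z|^2 = 0.2823
Iter 17: z = -0.1184 + -0.3504i, |z|^2 = 0.1368
Did not escape in 18 iterations → in set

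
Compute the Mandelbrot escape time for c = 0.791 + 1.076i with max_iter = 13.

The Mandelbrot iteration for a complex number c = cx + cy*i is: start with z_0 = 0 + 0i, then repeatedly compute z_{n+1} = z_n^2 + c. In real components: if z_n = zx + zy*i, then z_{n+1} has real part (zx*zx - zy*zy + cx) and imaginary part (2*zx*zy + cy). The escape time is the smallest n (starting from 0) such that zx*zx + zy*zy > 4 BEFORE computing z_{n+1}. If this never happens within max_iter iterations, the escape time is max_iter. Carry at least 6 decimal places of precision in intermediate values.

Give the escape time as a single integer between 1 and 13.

Answer: 2

Derivation:
z_0 = 0 + 0i, c = 0.7910 + 1.0760i
Iter 1: z = 0.7910 + 1.0760i, |z|^2 = 1.7835
Iter 2: z = 0.2589 + 2.7782i, |z|^2 = 7.7856
Escaped at iteration 2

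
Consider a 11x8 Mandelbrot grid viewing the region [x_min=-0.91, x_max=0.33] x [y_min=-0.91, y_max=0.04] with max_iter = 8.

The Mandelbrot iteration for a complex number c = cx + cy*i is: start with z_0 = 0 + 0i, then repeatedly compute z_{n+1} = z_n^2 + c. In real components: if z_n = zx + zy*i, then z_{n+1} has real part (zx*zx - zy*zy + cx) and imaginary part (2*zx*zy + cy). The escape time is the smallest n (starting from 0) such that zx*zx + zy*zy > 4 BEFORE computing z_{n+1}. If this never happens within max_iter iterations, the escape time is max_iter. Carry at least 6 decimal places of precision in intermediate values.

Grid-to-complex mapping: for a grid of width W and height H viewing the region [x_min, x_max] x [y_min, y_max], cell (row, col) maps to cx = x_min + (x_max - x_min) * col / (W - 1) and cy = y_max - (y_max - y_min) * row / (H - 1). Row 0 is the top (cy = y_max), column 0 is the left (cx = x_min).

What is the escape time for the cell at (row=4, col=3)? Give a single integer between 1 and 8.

Answer: 8

Derivation:
z_0 = 0 + 0i, c = -0.5380 + -0.5029i
Iter 1: z = -0.5380 + -0.5029i, |z|^2 = 0.5423
Iter 2: z = -0.5014 + 0.0382i, |z|^2 = 0.2529
Iter 3: z = -0.2880 + -0.5412i, |z|^2 = 0.3758
Iter 4: z = -0.7479 + -0.1911i, |z|^2 = 0.5959
Iter 5: z = -0.0151 + -0.2170i, |z|^2 = 0.0473
Iter 6: z = -0.5849 + -0.4963i, |z|^2 = 0.5884
Iter 7: z = -0.4422 + 0.0777i, |z|^2 = 0.2016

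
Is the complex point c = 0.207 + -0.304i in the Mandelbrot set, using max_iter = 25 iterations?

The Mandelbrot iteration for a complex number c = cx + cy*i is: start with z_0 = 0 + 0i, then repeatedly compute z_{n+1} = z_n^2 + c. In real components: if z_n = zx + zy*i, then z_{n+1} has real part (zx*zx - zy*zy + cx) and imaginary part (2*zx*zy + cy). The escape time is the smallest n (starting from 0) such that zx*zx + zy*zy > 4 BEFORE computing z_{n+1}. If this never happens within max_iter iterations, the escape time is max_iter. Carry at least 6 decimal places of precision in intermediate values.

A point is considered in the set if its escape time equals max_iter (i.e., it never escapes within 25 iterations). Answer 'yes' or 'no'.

Answer: yes

Derivation:
z_0 = 0 + 0i, c = 0.2070 + -0.3040i
Iter 1: z = 0.2070 + -0.3040i, |z|^2 = 0.1353
Iter 2: z = 0.1574 + -0.4299i, |z|^2 = 0.2096
Iter 3: z = 0.0470 + -0.4393i, |z|^2 = 0.1952
Iter 4: z = 0.0162 + -0.3453i, |z|^2 = 0.1195
Iter 5: z = 0.0880 + -0.3152i, |z|^2 = 0.1071
Iter 6: z = 0.1154 + -0.3595i, |z|^2 = 0.1426
Iter 7: z = 0.0911 + -0.3870i, |z|^2 = 0.1580
Iter 8: z = 0.0655 + -0.3745i, |z|^2 = 0.1445
Iter 9: z = 0.0710 + -0.3531i, |z|^2 = 0.1297
Iter 10: z = 0.0874 + -0.3542i, |z|^2 = 0.1331
Iter 11: z = 0.0892 + -0.3659i, |z|^2 = 0.1418
Iter 12: z = 0.0811 + -0.3693i, |z|^2 = 0.1429
Iter 13: z = 0.0772 + -0.3639i, |z|^2 = 0.1384
Iter 14: z = 0.0806 + -0.3602i, |z|^2 = 0.1362
Iter 15: z = 0.0838 + -0.3620i, |z|^2 = 0.1381
Iter 16: z = 0.0829 + -0.3646i, |z|^2 = 0.1398
Iter 17: z = 0.0809 + -0.3645i, |z|^2 = 0.1394
Iter 18: z = 0.0807 + -0.3630i, |z|^2 = 0.1383
Iter 19: z = 0.0818 + -0.3626i, |z|^2 = 0.1381
Iter 20: z = 0.0822 + -0.3633i, |z|^2 = 0.1387
Iter 21: z = 0.0818 + -0.3637i, |z|^2 = 0.1390
Iter 22: z = 0.0814 + -0.3635i, |z|^2 = 0.1388
Iter 23: z = 0.0815 + -0.3632i, |z|^2 = 0.1385
Iter 24: z = 0.0818 + -0.3632i, |z|^2 = 0.1386
Did not escape in 25 iterations → in set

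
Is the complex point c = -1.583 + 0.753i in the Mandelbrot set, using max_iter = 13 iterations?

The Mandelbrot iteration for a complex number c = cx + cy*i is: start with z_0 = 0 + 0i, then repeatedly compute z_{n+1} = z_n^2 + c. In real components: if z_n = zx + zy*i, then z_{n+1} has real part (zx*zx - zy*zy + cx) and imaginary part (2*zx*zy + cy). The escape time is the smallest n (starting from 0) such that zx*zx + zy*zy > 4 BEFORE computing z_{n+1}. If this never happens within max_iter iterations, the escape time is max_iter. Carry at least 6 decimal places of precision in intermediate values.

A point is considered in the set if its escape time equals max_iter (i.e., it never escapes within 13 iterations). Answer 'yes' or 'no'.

z_0 = 0 + 0i, c = -1.5830 + 0.7530i
Iter 1: z = -1.5830 + 0.7530i, |z|^2 = 3.0729
Iter 2: z = 0.3559 + -1.6310i, |z|^2 = 2.7868
Iter 3: z = -4.1165 + -0.4079i, |z|^2 = 17.1120
Escaped at iteration 3

Answer: no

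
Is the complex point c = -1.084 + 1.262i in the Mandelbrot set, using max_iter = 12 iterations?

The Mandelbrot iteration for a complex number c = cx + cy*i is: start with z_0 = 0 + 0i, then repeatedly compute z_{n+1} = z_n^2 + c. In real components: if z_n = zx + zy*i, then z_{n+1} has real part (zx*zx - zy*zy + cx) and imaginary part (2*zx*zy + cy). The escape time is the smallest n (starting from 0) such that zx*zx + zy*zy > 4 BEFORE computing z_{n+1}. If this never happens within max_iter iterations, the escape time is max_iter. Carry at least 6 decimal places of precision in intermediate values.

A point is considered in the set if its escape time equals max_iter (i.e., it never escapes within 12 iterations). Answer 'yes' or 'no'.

z_0 = 0 + 0i, c = -1.0840 + 1.2620i
Iter 1: z = -1.0840 + 1.2620i, |z|^2 = 2.7677
Iter 2: z = -1.5016 + -1.4740i, |z|^2 = 4.4275
Escaped at iteration 2

Answer: no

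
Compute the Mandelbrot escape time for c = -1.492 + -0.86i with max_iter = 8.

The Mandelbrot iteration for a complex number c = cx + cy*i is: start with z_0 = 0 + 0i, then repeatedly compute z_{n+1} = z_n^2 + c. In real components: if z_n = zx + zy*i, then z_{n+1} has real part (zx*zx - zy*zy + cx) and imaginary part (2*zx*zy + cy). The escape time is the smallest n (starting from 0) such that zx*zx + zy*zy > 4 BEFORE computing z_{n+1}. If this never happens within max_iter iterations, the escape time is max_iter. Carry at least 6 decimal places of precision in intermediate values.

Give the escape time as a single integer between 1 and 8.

z_0 = 0 + 0i, c = -1.4920 + -0.8600i
Iter 1: z = -1.4920 + -0.8600i, |z|^2 = 2.9657
Iter 2: z = -0.0055 + 1.7062i, |z|^2 = 2.9113
Iter 3: z = -4.4032 + -0.8789i, |z|^2 = 20.1608
Escaped at iteration 3

Answer: 3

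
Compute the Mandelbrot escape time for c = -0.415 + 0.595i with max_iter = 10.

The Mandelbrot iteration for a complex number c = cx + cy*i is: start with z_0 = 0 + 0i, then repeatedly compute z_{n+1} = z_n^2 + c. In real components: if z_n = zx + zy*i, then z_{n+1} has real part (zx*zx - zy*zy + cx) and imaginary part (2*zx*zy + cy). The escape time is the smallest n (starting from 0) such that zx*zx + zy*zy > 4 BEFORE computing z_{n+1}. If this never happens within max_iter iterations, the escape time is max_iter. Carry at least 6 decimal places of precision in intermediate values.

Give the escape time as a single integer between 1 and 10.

z_0 = 0 + 0i, c = -0.4150 + 0.5950i
Iter 1: z = -0.4150 + 0.5950i, |z|^2 = 0.5262
Iter 2: z = -0.5968 + 0.1012i, |z|^2 = 0.3664
Iter 3: z = -0.0691 + 0.4743i, |z|^2 = 0.2297
Iter 4: z = -0.6352 + 0.5295i, |z|^2 = 0.6838
Iter 5: z = -0.2919 + -0.0776i, |z|^2 = 0.0913
Iter 6: z = -0.3358 + 0.6403i, |z|^2 = 0.5228
Iter 7: z = -0.7123 + 0.1650i, |z|^2 = 0.5345
Iter 8: z = 0.0651 + 0.3600i, |z|^2 = 0.1338
Iter 9: z = -0.5404 + 0.6419i, |z|^2 = 0.7040

Answer: 10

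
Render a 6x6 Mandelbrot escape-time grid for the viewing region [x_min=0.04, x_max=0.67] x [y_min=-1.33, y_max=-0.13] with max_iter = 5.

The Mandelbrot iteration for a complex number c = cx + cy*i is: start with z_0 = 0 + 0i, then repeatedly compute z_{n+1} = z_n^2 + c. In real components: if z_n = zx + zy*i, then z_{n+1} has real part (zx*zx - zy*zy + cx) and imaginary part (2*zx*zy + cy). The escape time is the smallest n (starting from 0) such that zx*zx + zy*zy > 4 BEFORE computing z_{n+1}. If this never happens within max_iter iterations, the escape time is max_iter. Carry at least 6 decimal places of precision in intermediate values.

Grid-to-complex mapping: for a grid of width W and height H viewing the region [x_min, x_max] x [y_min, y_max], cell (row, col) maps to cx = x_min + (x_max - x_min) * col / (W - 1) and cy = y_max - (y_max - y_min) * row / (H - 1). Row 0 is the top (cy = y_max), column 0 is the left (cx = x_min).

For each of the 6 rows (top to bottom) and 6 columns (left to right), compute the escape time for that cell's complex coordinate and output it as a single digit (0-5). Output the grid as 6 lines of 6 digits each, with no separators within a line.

(row=0, col=0): c = 0.0400 + -0.1300i → escape time 5
(row=0, col=1): c = 0.1660 + -0.1300i → escape time 5
(row=0, col=2): c = 0.2920 + -0.1300i → escape time 5
(row=0, col=3): c = 0.4180 + -0.1300i → escape time 5
(row=0, col=4): c = 0.5440 + -0.1300i → escape time 4
(row=0, col=5): c = 0.6700 + -0.1300i → escape time 4
(row=1, col=0): c = 0.0400 + -0.3700i → escape time 5
(row=1, col=1): c = 0.1660 + -0.3700i → escape time 5
(row=1, col=2): c = 0.2920 + -0.3700i → escape time 5
(row=1, col=3): c = 0.4180 + -0.3700i → escape time 5
(row=1, col=4): c = 0.5440 + -0.3700i → escape time 4
(row=1, col=5): c = 0.6700 + -0.3700i → escape time 3
(row=2, col=0): c = 0.0400 + -0.6100i → escape time 5
(row=2, col=1): c = 0.1660 + -0.6100i → escape time 5
(row=2, col=2): c = 0.2920 + -0.6100i → escape time 5
(row=2, col=3): c = 0.4180 + -0.6100i → escape time 5
(row=2, col=4): c = 0.5440 + -0.6100i → escape time 4
(row=2, col=5): c = 0.6700 + -0.6100i → escape time 3
(row=3, col=0): c = 0.0400 + -0.8500i → escape time 5
(row=3, col=1): c = 0.1660 + -0.8500i → escape time 5
(row=3, col=2): c = 0.2920 + -0.8500i → escape time 4
(row=3, col=3): c = 0.4180 + -0.8500i → escape time 3
(row=3, col=4): c = 0.5440 + -0.8500i → escape time 3
(row=3, col=5): c = 0.6700 + -0.8500i → escape time 2
(row=4, col=0): c = 0.0400 + -1.0900i → escape time 4
(row=4, col=1): c = 0.1660 + -1.0900i → escape time 3
(row=4, col=2): c = 0.2920 + -1.0900i → escape time 3
(row=4, col=3): c = 0.4180 + -1.0900i → escape time 2
(row=4, col=4): c = 0.5440 + -1.0900i → escape time 2
(row=4, col=5): c = 0.6700 + -1.0900i → escape time 2
(row=5, col=0): c = 0.0400 + -1.3300i → escape time 2
(row=5, col=1): c = 0.1660 + -1.3300i → escape time 2
(row=5, col=2): c = 0.2920 + -1.3300i → escape time 2
(row=5, col=3): c = 0.4180 + -1.3300i → escape time 2
(row=5, col=4): c = 0.5440 + -1.3300i → escape time 2
(row=5, col=5): c = 0.6700 + -1.3300i → escape time 2

Answer: 555544
555543
555543
554332
433222
222222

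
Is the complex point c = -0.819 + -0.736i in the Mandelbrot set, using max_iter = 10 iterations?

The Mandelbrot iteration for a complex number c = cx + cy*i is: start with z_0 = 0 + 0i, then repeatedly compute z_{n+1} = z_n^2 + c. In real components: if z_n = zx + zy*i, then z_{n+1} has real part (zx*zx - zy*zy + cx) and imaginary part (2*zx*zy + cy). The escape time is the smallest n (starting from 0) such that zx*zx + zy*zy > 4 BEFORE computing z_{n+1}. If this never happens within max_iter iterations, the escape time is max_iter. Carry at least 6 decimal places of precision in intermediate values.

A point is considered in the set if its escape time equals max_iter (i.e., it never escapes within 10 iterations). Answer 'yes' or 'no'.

Answer: no

Derivation:
z_0 = 0 + 0i, c = -0.8190 + -0.7360i
Iter 1: z = -0.8190 + -0.7360i, |z|^2 = 1.2125
Iter 2: z = -0.6899 + 0.4696i, |z|^2 = 0.6965
Iter 3: z = -0.5635 + -1.3839i, |z|^2 = 2.2328
Iter 4: z = -2.4168 + 0.8237i, |z|^2 = 6.5193
Escaped at iteration 4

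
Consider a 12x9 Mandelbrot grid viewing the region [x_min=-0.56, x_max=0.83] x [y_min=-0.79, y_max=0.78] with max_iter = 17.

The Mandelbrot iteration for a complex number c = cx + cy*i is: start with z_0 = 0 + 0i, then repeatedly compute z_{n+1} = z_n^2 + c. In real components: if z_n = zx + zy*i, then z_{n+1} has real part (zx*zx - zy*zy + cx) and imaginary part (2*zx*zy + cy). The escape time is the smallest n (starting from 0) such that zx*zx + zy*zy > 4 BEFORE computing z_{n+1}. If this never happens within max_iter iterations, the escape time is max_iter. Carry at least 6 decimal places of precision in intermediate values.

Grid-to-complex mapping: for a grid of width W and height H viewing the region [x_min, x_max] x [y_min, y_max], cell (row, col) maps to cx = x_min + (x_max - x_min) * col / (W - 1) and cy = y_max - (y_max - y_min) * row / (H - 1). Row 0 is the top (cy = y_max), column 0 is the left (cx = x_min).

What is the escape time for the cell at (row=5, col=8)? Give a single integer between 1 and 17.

Answer: 7

Derivation:
z_0 = 0 + 0i, c = 0.4509 + -0.2013i
Iter 1: z = 0.4509 + -0.2013i, |z|^2 = 0.2438
Iter 2: z = 0.6137 + -0.3827i, |z|^2 = 0.5232
Iter 3: z = 0.6811 + -0.6710i, |z|^2 = 0.9142
Iter 4: z = 0.4645 + -1.1153i, |z|^2 = 1.4597
Iter 5: z = -0.5773 + -1.2373i, |z|^2 = 1.8642
Iter 6: z = -0.7468 + 1.2274i, |z|^2 = 2.0641
Iter 7: z = -0.4978 + -2.0344i, |z|^2 = 4.3866
Escaped at iteration 7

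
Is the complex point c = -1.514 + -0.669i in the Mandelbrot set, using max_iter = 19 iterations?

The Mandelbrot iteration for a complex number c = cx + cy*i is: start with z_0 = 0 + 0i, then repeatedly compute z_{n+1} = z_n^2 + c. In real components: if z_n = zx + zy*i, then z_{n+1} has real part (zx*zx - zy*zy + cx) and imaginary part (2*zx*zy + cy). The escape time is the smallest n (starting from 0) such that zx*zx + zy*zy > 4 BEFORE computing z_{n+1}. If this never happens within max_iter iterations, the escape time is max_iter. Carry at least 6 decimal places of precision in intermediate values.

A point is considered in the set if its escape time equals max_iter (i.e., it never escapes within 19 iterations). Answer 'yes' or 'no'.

z_0 = 0 + 0i, c = -1.5140 + -0.6690i
Iter 1: z = -1.5140 + -0.6690i, |z|^2 = 2.7398
Iter 2: z = 0.3306 + 1.3567i, |z|^2 = 1.9500
Iter 3: z = -3.2454 + 0.2282i, |z|^2 = 10.5847
Escaped at iteration 3

Answer: no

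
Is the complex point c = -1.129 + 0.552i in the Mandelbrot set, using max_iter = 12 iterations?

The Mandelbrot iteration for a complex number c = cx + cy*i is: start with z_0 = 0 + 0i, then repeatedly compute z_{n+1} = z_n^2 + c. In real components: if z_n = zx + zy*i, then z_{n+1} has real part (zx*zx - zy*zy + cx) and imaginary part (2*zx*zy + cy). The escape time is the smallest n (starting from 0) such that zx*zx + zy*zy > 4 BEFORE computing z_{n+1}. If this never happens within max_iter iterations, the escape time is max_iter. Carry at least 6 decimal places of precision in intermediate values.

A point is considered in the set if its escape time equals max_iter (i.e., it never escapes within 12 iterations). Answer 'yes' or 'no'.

Answer: no

Derivation:
z_0 = 0 + 0i, c = -1.1290 + 0.5520i
Iter 1: z = -1.1290 + 0.5520i, |z|^2 = 1.5793
Iter 2: z = -0.1591 + -0.6944i, |z|^2 = 0.5075
Iter 3: z = -1.5859 + 0.7729i, |z|^2 = 3.1125
Iter 4: z = 0.7887 + -1.8995i, |z|^2 = 4.2303
Escaped at iteration 4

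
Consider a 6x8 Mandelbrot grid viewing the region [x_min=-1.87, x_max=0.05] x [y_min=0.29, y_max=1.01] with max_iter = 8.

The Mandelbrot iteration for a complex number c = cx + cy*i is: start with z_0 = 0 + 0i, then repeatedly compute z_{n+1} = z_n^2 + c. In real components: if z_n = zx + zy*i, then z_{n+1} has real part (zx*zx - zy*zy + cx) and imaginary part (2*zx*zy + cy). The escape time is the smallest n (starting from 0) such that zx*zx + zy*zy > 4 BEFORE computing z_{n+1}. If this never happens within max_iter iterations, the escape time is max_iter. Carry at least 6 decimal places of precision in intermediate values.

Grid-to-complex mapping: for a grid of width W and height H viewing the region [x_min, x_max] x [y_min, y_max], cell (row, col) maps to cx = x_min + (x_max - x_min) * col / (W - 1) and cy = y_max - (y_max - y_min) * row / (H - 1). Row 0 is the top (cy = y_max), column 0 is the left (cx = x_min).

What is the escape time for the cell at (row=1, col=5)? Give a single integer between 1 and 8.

z_0 = 0 + 0i, c = 0.0500 + 0.9071i
Iter 1: z = 0.0500 + 0.9071i, |z|^2 = 0.8254
Iter 2: z = -0.7704 + 0.9979i, |z|^2 = 1.5892
Iter 3: z = -0.3522 + -0.6304i, |z|^2 = 0.5214
Iter 4: z = -0.2233 + 1.3512i, |z|^2 = 1.8755
Iter 5: z = -1.7258 + 0.3036i, |z|^2 = 3.0705
Iter 6: z = 2.9361 + -0.1408i, |z|^2 = 8.6404
Escaped at iteration 6

Answer: 6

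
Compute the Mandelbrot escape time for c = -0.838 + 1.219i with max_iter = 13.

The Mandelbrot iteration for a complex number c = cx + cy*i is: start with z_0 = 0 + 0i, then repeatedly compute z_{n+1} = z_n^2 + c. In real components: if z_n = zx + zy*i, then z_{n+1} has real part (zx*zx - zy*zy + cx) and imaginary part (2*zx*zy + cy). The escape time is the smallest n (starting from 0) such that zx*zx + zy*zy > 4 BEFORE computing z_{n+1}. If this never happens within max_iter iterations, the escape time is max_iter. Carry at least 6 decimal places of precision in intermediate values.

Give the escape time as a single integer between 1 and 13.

Answer: 3

Derivation:
z_0 = 0 + 0i, c = -0.8380 + 1.2190i
Iter 1: z = -0.8380 + 1.2190i, |z|^2 = 2.1882
Iter 2: z = -1.6217 + -0.8240i, |z|^2 = 3.3090
Iter 3: z = 1.1129 + 3.8917i, |z|^2 = 16.3842
Escaped at iteration 3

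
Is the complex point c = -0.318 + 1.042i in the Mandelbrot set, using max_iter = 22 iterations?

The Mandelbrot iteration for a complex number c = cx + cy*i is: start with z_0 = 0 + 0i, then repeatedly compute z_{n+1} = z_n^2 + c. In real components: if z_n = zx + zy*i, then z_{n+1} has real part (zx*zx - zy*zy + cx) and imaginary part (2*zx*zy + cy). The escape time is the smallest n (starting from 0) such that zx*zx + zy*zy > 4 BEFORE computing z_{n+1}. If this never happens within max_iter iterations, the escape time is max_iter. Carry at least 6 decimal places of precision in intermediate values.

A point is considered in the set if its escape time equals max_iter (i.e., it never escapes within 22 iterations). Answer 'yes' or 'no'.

Answer: no

Derivation:
z_0 = 0 + 0i, c = -0.3180 + 1.0420i
Iter 1: z = -0.3180 + 1.0420i, |z|^2 = 1.1869
Iter 2: z = -1.3026 + 0.3793i, |z|^2 = 1.8407
Iter 3: z = 1.2350 + 0.0538i, |z|^2 = 1.5282
Iter 4: z = 1.2044 + 1.1750i, |z|^2 = 2.8311
Iter 5: z = -0.2482 + 3.8722i, |z|^2 = 15.0559
Escaped at iteration 5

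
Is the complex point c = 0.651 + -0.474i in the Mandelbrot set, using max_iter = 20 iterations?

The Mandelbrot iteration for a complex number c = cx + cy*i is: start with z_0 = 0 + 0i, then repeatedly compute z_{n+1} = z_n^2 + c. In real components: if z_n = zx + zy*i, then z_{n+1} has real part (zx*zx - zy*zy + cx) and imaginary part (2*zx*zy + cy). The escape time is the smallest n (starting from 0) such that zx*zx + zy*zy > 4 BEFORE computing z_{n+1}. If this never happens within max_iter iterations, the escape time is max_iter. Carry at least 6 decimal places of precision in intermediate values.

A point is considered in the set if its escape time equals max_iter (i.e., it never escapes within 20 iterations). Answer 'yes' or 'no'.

Answer: no

Derivation:
z_0 = 0 + 0i, c = 0.6510 + -0.4740i
Iter 1: z = 0.6510 + -0.4740i, |z|^2 = 0.6485
Iter 2: z = 0.8501 + -1.0911i, |z|^2 = 1.9133
Iter 3: z = 0.1831 + -2.3292i, |z|^2 = 5.4588
Escaped at iteration 3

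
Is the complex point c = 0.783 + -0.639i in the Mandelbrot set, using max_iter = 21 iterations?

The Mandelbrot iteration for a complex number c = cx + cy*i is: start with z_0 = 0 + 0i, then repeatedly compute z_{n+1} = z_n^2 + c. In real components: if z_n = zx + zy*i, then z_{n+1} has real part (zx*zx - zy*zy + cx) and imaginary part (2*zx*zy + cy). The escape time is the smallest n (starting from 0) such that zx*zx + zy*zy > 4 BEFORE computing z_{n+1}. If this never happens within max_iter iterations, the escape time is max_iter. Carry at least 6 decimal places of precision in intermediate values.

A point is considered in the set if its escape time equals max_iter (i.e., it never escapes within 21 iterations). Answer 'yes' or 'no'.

z_0 = 0 + 0i, c = 0.7830 + -0.6390i
Iter 1: z = 0.7830 + -0.6390i, |z|^2 = 1.0214
Iter 2: z = 0.9878 + -1.6397i, |z|^2 = 3.6642
Iter 3: z = -0.9298 + -3.8782i, |z|^2 = 15.9053
Escaped at iteration 3

Answer: no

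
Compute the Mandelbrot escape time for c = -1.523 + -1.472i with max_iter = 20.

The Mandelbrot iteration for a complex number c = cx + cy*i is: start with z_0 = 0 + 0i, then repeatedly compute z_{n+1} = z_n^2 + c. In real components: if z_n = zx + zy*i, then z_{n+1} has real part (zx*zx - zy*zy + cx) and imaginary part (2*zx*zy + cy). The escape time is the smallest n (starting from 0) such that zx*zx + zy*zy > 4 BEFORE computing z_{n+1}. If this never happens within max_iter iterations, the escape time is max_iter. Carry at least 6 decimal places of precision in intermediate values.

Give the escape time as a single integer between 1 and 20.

Answer: 1

Derivation:
z_0 = 0 + 0i, c = -1.5230 + -1.4720i
Iter 1: z = -1.5230 + -1.4720i, |z|^2 = 4.4863
Escaped at iteration 1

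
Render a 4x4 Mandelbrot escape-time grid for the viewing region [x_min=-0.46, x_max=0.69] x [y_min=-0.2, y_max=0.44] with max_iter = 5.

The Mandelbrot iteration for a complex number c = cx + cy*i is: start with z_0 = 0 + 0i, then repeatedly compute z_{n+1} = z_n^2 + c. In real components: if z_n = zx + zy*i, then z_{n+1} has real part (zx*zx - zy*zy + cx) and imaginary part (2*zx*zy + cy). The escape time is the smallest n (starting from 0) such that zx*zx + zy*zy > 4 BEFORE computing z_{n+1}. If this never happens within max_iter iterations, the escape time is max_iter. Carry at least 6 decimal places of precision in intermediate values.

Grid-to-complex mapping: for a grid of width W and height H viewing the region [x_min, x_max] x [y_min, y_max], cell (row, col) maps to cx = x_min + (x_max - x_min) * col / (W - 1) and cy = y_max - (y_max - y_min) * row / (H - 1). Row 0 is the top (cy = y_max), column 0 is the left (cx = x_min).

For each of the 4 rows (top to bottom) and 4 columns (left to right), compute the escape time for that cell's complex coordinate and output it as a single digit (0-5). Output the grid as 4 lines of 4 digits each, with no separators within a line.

Answer: 5553
5553
5553
5553

Derivation:
(row=0, col=0): c = -0.4600 + 0.4400i → escape time 5
(row=0, col=1): c = -0.0767 + 0.4400i → escape time 5
(row=0, col=2): c = 0.3067 + 0.4400i → escape time 5
(row=0, col=3): c = 0.6900 + 0.4400i → escape time 3
(row=1, col=0): c = -0.4600 + 0.2267i → escape time 5
(row=1, col=1): c = -0.0767 + 0.2267i → escape time 5
(row=1, col=2): c = 0.3067 + 0.2267i → escape time 5
(row=1, col=3): c = 0.6900 + 0.2267i → escape time 3
(row=2, col=0): c = -0.4600 + 0.0133i → escape time 5
(row=2, col=1): c = -0.0767 + 0.0133i → escape time 5
(row=2, col=2): c = 0.3067 + 0.0133i → escape time 5
(row=2, col=3): c = 0.6900 + 0.0133i → escape time 3
(row=3, col=0): c = -0.4600 + -0.2000i → escape time 5
(row=3, col=1): c = -0.0767 + -0.2000i → escape time 5
(row=3, col=2): c = 0.3067 + -0.2000i → escape time 5
(row=3, col=3): c = 0.6900 + -0.2000i → escape time 3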